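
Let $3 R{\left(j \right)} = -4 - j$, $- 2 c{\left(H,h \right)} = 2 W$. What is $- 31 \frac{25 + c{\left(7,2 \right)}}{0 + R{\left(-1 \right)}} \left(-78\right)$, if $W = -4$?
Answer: $-70122$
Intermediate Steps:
$c{\left(H,h \right)} = 4$ ($c{\left(H,h \right)} = - \frac{2 \left(-4\right)}{2} = \left(- \frac{1}{2}\right) \left(-8\right) = 4$)
$R{\left(j \right)} = - \frac{4}{3} - \frac{j}{3}$ ($R{\left(j \right)} = \frac{-4 - j}{3} = - \frac{4}{3} - \frac{j}{3}$)
$- 31 \frac{25 + c{\left(7,2 \right)}}{0 + R{\left(-1 \right)}} \left(-78\right) = - 31 \frac{25 + 4}{0 - 1} \left(-78\right) = - 31 \frac{29}{0 + \left(- \frac{4}{3} + \frac{1}{3}\right)} \left(-78\right) = - 31 \frac{29}{0 - 1} \left(-78\right) = - 31 \frac{29}{-1} \left(-78\right) = - 31 \cdot 29 \left(-1\right) \left(-78\right) = \left(-31\right) \left(-29\right) \left(-78\right) = 899 \left(-78\right) = -70122$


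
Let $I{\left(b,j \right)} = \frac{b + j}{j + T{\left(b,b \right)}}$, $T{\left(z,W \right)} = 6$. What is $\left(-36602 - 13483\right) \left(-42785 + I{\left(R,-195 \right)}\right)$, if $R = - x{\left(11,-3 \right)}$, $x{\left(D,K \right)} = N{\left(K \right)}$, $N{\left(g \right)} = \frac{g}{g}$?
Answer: $2142834785$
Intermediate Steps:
$N{\left(g \right)} = 1$
$x{\left(D,K \right)} = 1$
$R = -1$ ($R = \left(-1\right) 1 = -1$)
$I{\left(b,j \right)} = \frac{b + j}{6 + j}$ ($I{\left(b,j \right)} = \frac{b + j}{j + 6} = \frac{b + j}{6 + j}$)
$\left(-36602 - 13483\right) \left(-42785 + I{\left(R,-195 \right)}\right) = \left(-36602 - 13483\right) \left(-42785 + \frac{-1 - 195}{6 - 195}\right) = - 50085 \left(-42785 + \frac{1}{-189} \left(-196\right)\right) = - 50085 \left(-42785 - - \frac{28}{27}\right) = - 50085 \left(-42785 + \frac{28}{27}\right) = \left(-50085\right) \left(- \frac{1155167}{27}\right) = 2142834785$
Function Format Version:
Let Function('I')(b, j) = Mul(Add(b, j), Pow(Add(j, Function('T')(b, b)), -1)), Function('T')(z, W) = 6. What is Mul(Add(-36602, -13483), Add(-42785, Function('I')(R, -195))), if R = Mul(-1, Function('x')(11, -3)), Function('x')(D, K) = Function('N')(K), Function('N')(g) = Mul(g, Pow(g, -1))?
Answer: 2142834785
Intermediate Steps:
Function('N')(g) = 1
Function('x')(D, K) = 1
R = -1 (R = Mul(-1, 1) = -1)
Function('I')(b, j) = Mul(Pow(Add(6, j), -1), Add(b, j)) (Function('I')(b, j) = Mul(Add(b, j), Pow(Add(j, 6), -1)) = Mul(Add(b, j), Pow(Add(6, j), -1)) = Mul(Pow(Add(6, j), -1), Add(b, j)))
Mul(Add(-36602, -13483), Add(-42785, Function('I')(R, -195))) = Mul(Add(-36602, -13483), Add(-42785, Mul(Pow(Add(6, -195), -1), Add(-1, -195)))) = Mul(-50085, Add(-42785, Mul(Pow(-189, -1), -196))) = Mul(-50085, Add(-42785, Mul(Rational(-1, 189), -196))) = Mul(-50085, Add(-42785, Rational(28, 27))) = Mul(-50085, Rational(-1155167, 27)) = 2142834785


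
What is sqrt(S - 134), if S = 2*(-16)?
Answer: I*sqrt(166) ≈ 12.884*I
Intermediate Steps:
S = -32
sqrt(S - 134) = sqrt(-32 - 134) = sqrt(-166) = I*sqrt(166)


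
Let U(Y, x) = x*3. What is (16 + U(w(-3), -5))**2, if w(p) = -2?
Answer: 1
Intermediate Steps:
U(Y, x) = 3*x
(16 + U(w(-3), -5))**2 = (16 + 3*(-5))**2 = (16 - 15)**2 = 1**2 = 1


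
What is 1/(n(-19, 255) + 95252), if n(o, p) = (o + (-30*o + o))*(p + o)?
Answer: 1/220804 ≈ 4.5289e-6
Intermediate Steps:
n(o, p) = -28*o*(o + p) (n(o, p) = (o - 29*o)*(o + p) = (-28*o)*(o + p) = -28*o*(o + p))
1/(n(-19, 255) + 95252) = 1/(-28*(-19)*(-19 + 255) + 95252) = 1/(-28*(-19)*236 + 95252) = 1/(125552 + 95252) = 1/220804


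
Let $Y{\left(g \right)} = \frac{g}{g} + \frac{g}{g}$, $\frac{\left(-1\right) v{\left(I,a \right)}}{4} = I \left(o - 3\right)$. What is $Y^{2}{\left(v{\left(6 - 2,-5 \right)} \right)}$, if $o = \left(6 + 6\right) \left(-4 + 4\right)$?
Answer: $4$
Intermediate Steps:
$o = 0$ ($o = 12 \cdot 0 = 0$)
$v{\left(I,a \right)} = 12 I$ ($v{\left(I,a \right)} = - 4 I \left(0 - 3\right) = - 4 I \left(-3\right) = - 4 \left(- 3 I\right) = 12 I$)
$Y{\left(g \right)} = 2$ ($Y{\left(g \right)} = 1 + 1 = 2$)
$Y^{2}{\left(v{\left(6 - 2,-5 \right)} \right)} = 2^{2} = 4$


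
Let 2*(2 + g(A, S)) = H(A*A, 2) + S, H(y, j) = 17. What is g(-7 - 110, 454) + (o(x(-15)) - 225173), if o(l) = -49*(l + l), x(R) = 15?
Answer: -452819/2 ≈ -2.2641e+5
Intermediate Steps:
o(l) = -98*l
g(A, S) = 13/2 + S/2 (g(A, S) = -2 + (17 + S)/2 = -2 + (17/2 + S/2) = 13/2 + S/2)
g(-7 - 110, 454) + (o(x(-15)) - 225173) = (13/2 + (½)*454) + (-98*15 - 225173) = (13/2 + 227) + (-1470 - 225173) = 467/2 - 226643 = -452819/2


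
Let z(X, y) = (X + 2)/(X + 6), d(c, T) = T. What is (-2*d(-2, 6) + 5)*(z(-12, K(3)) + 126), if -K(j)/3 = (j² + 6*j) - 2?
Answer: -2681/3 ≈ -893.67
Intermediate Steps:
K(j) = 6 - 18*j - 3*j² (K(j) = -3*((j² + 6*j) - 2) = -3*(-2 + j² + 6*j) = 6 - 18*j - 3*j²)
z(X, y) = (2 + X)/(6 + X)
(-2*d(-2, 6) + 5)*(z(-12, K(3)) + 126) = (-2*6 + 5)*((2 - 12)/(6 - 12) + 126) = (-12 + 5)*(-10/(-6) + 126) = -7*(-⅙*(-10) + 126) = -7*(5/3 + 126) = -7*383/3 = -2681/3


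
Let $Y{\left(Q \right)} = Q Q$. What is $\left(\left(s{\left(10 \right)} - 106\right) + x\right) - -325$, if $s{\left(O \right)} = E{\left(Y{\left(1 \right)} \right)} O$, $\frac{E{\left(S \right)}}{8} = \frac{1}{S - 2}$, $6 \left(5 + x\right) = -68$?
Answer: $\frac{368}{3} \approx 122.67$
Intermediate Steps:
$x = - \frac{49}{3}$ ($x = -5 + \frac{1}{6} \left(-68\right) = -5 - \frac{34}{3} = - \frac{49}{3} \approx -16.333$)
$Y{\left(Q \right)} = Q^{2}$
$E{\left(S \right)} = \frac{8}{-2 + S}$ ($E{\left(S \right)} = \frac{8}{S - 2} = \frac{8}{-2 + S}$)
$s{\left(O \right)} = - 8 O$ ($s{\left(O \right)} = \frac{8}{-2 + 1^{2}} O = \frac{8}{-2 + 1} O = \frac{8}{-1} O = 8 \left(-1\right) O = - 8 O$)
$\left(\left(s{\left(10 \right)} - 106\right) + x\right) - -325 = \left(\left(\left(-8\right) 10 - 106\right) - \frac{49}{3}\right) - -325 = \left(\left(-80 - 106\right) - \frac{49}{3}\right) + 325 = \left(-186 - \frac{49}{3}\right) + 325 = - \frac{607}{3} + 325 = \frac{368}{3}$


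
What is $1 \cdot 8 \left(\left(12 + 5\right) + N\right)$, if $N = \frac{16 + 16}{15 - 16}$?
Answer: $-120$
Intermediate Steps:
$N = -32$ ($N = \frac{32}{-1} = 32 \left(-1\right) = -32$)
$1 \cdot 8 \left(\left(12 + 5\right) + N\right) = 1 \cdot 8 \left(\left(12 + 5\right) - 32\right) = 8 \left(17 - 32\right) = 8 \left(-15\right) = -120$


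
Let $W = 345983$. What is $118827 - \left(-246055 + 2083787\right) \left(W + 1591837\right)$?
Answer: $-3561193705413$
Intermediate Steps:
$118827 - \left(-246055 + 2083787\right) \left(W + 1591837\right) = 118827 - \left(-246055 + 2083787\right) \left(345983 + 1591837\right) = 118827 - 1837732 \cdot 1937820 = 118827 - 3561193824240 = -3561193705413$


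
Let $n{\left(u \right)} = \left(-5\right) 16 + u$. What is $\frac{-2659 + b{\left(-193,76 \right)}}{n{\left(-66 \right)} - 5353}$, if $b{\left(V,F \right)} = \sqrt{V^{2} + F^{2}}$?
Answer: $\frac{2659}{5499} - \frac{5 \sqrt{1721}}{5499} \approx 0.44582$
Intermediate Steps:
$n{\left(u \right)} = -80 + u$
$b{\left(V,F \right)} = \sqrt{F^{2} + V^{2}}$
$\frac{-2659 + b{\left(-193,76 \right)}}{n{\left(-66 \right)} - 5353} = \frac{-2659 + \sqrt{76^{2} + \left(-193\right)^{2}}}{\left(-80 - 66\right) - 5353} = \frac{-2659 + \sqrt{5776 + 37249}}{-146 - 5353} = \frac{-2659 + \sqrt{43025}}{-5499} = \left(-2659 + 5 \sqrt{1721}\right) \left(- \frac{1}{5499}\right) = \frac{2659}{5499} - \frac{5 \sqrt{1721}}{5499}$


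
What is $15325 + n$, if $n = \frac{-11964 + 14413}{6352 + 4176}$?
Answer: $\frac{161344049}{10528} \approx 15325.0$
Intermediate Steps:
$n = \frac{2449}{10528} \approx 0.23262$
$15325 + n = 15325 + \frac{2449}{10528} = \frac{161344049}{10528}$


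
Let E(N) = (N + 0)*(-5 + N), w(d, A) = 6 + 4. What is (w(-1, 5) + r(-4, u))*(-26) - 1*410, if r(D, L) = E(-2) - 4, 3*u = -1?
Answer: -930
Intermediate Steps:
w(d, A) = 10
E(N) = N*(-5 + N)
u = -1/3 (u = (1/3)*(-1) = -1/3 ≈ -0.33333)
r(D, L) = 10 (r(D, L) = -2*(-5 - 2) - 4 = -2*(-7) - 4 = 14 - 4 = 10)
(w(-1, 5) + r(-4, u))*(-26) - 1*410 = (10 + 10)*(-26) - 1*410 = 20*(-26) - 410 = -520 - 410 = -930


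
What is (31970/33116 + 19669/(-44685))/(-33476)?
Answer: -388610423/24768699243480 ≈ -1.5690e-5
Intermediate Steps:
(31970/33116 + 19669/(-44685))/(-33476) = (31970*(1/33116) + 19669*(-1/44685))*(-1/33476) = (15985/16558 - 19669/44685)*(-1/33476) = (388610423/739894230)*(-1/33476) = -388610423/24768699243480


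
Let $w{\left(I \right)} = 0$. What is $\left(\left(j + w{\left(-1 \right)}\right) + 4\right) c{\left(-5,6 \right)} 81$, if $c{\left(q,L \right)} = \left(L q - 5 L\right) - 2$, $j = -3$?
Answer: $-5022$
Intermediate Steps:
$c{\left(q,L \right)} = -2 - 5 L + L q$ ($c{\left(q,L \right)} = \left(- 5 L + L q\right) - 2 = -2 - 5 L + L q$)
$\left(\left(j + w{\left(-1 \right)}\right) + 4\right) c{\left(-5,6 \right)} 81 = \left(\left(-3 + 0\right) + 4\right) \left(-2 - 30 + 6 \left(-5\right)\right) 81 = \left(-3 + 4\right) \left(-2 - 30 - 30\right) 81 = 1 \left(-62\right) 81 = \left(-62\right) 81 = -5022$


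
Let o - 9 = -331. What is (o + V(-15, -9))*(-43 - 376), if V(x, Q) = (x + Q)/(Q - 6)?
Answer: 671238/5 ≈ 1.3425e+5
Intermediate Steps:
o = -322 (o = 9 - 331 = -322)
V(x, Q) = (Q + x)/(-6 + Q)
(o + V(-15, -9))*(-43 - 376) = (-322 + (-9 - 15)/(-6 - 9))*(-43 - 376) = (-322 - 24/(-15))*(-419) = (-322 - 1/15*(-24))*(-419) = (-322 + 8/5)*(-419) = -1602/5*(-419) = 671238/5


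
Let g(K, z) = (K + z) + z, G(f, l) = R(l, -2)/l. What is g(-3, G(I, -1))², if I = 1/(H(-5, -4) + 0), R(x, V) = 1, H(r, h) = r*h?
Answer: 25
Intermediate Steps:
H(r, h) = h*r
I = 1/20 (I = 1/(-4*(-5) + 0) = 1/(20 + 0) = 1/20 ≈ 0.050000)
G(f, l) = 1/l
g(K, z) = K + 2*z
g(-3, G(I, -1))² = (-3 + 2/(-1))² = (-3 + 2*(-1))² = (-3 - 2)² = (-5)² = 25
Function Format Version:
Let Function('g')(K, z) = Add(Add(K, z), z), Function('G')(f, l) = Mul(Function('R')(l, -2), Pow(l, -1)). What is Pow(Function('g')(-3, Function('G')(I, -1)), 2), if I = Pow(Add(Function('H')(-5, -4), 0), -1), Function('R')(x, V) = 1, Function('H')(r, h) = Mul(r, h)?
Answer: 25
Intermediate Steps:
Function('H')(r, h) = Mul(h, r)
I = Rational(1, 20) (I = Pow(Add(Mul(-4, -5), 0), -1) = Pow(Add(20, 0), -1) = Pow(20, -1) = Rational(1, 20) ≈ 0.050000)
Function('G')(f, l) = Pow(l, -1) (Function('G')(f, l) = Mul(1, Pow(l, -1)) = Pow(l, -1))
Function('g')(K, z) = Add(K, Mul(2, z))
Pow(Function('g')(-3, Function('G')(I, -1)), 2) = Pow(Add(-3, Mul(2, Pow(-1, -1))), 2) = Pow(Add(-3, Mul(2, -1)), 2) = Pow(Add(-3, -2), 2) = Pow(-5, 2) = 25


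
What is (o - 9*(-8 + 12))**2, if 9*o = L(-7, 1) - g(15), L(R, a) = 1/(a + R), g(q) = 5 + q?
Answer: 4264225/2916 ≈ 1462.4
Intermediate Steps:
L(R, a) = 1/(R + a)
o = -121/54 (o = (1/(-7 + 1) - (5 + 15))/9 = (1/(-6) - 1*20)/9 = (-1/6 - 20)/9 = (1/9)*(-121/6) = -121/54 ≈ -2.2407)
(o - 9*(-8 + 12))**2 = (-121/54 - 9*(-8 + 12))**2 = (-121/54 - 9*4)**2 = (-121/54 - 36)**2 = (-2065/54)**2 = 4264225/2916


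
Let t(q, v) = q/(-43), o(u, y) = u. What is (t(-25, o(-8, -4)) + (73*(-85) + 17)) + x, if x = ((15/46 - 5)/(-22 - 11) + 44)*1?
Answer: -400996261/65274 ≈ -6143.3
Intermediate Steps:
t(q, v) = -q/43 (t(q, v) = q*(-1/43) = -q/43)
x = 67007/1518 (x = ((15*(1/46) - 5)/(-33) + 44)*1 = ((15/46 - 5)*(-1/33) + 44)*1 = (-215/46*(-1/33) + 44)*1 = (215/1518 + 44)*1 = (67007/1518)*1 = 67007/1518 ≈ 44.142)
(t(-25, o(-8, -4)) + (73*(-85) + 17)) + x = (-1/43*(-25) + (73*(-85) + 17)) + 67007/1518 = (25/43 + (-6205 + 17)) + 67007/1518 = (25/43 - 6188) + 67007/1518 = -266059/43 + 67007/1518 = -400996261/65274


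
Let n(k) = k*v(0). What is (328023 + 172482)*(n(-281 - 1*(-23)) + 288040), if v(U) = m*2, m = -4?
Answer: 145198502520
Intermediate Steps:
v(U) = -8 (v(U) = -4*2 = -8)
n(k) = -8*k (n(k) = k*(-8) = -8*k)
(328023 + 172482)*(n(-281 - 1*(-23)) + 288040) = (328023 + 172482)*(-8*(-281 - 1*(-23)) + 288040) = 500505*(-8*(-281 + 23) + 288040) = 500505*(-8*(-258) + 288040) = 500505*(2064 + 288040) = 500505*290104 = 145198502520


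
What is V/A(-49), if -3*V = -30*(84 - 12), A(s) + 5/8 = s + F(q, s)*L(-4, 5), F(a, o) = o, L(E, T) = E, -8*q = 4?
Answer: 5760/1171 ≈ 4.9189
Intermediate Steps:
q = -½ (q = -⅛*4 = -½ ≈ -0.50000)
A(s) = -5/8 - 3*s (A(s) = -5/8 + (s + s*(-4)) = -5/8 + (s - 4*s) = -5/8 - 3*s)
V = 720 (V = -(-10)*(84 - 12) = -(-10)*72 = -⅓*(-2160) = 720)
V/A(-49) = 720/(-5/8 - 3*(-49)) = 720/(-5/8 + 147) = 720/(1171/8) = 720*(8/1171) = 5760/1171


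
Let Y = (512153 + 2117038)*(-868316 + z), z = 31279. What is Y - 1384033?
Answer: -2200731531100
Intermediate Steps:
Y = -2200730147067 (Y = (512153 + 2117038)*(-868316 + 31279) = 2629191*(-837037) = -2200730147067)
Y - 1384033 = -2200730147067 - 1384033 = -2200731531100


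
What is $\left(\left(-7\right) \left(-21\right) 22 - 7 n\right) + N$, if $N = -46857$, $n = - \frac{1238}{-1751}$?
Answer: $- \frac{76392539}{1751} \approx -43628.0$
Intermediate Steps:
$n = \frac{1238}{1751}$ ($n = \left(-1238\right) \left(- \frac{1}{1751}\right) = \frac{1238}{1751} \approx 0.70702$)
$\left(\left(-7\right) \left(-21\right) 22 - 7 n\right) + N = \left(\left(-7\right) \left(-21\right) 22 - 7 \cdot \frac{1238}{1751}\right) - 46857 = \left(147 \cdot 22 - \frac{8666}{1751}\right) - 46857 = \left(3234 - \frac{8666}{1751}\right) - 46857 = \frac{5654068}{1751} - 46857 = - \frac{76392539}{1751}$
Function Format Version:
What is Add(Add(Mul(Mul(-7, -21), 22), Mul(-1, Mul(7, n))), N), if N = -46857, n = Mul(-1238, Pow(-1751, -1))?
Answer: Rational(-76392539, 1751) ≈ -43628.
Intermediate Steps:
n = Rational(1238, 1751) (n = Mul(-1238, Rational(-1, 1751)) = Rational(1238, 1751) ≈ 0.70702)
Add(Add(Mul(Mul(-7, -21), 22), Mul(-1, Mul(7, n))), N) = Add(Add(Mul(Mul(-7, -21), 22), Mul(-1, Mul(7, Rational(1238, 1751)))), -46857) = Add(Add(Mul(147, 22), Mul(-1, Rational(8666, 1751))), -46857) = Add(Add(3234, Rational(-8666, 1751)), -46857) = Add(Rational(5654068, 1751), -46857) = Rational(-76392539, 1751)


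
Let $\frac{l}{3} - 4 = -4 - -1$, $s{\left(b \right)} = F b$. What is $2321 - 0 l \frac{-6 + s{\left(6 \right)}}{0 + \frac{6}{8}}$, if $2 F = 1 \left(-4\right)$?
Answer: $2321$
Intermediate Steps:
$F = -2$ ($F = \frac{1 \left(-4\right)}{2} = \frac{1}{2} \left(-4\right) = -2$)
$s{\left(b \right)} = - 2 b$
$l = 3$ ($l = 12 + 3 \left(-4 - -1\right) = 12 + 3 \left(-4 + 1\right) = 12 + 3 \left(-3\right) = 12 - 9 = 3$)
$2321 - 0 l \frac{-6 + s{\left(6 \right)}}{0 + \frac{6}{8}} = 2321 - 0 \cdot 3 \frac{-6 - 12}{0 + \frac{6}{8}} = 2321 - 0 \frac{-6 - 12}{0 + 6 \cdot \frac{1}{8}} = 2321 - 0 \left(- \frac{18}{0 + \frac{3}{4}}\right) = 2321 - 0 \left(- \frac{18}{\frac{3}{4}}\right) = 2321 - 0 \left(\left(-18\right) \frac{4}{3}\right) = 2321 - 0 \left(-24\right) = 2321 - 0 = 2321 + 0 = 2321$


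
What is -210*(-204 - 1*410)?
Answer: 128940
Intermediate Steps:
-210*(-204 - 1*410) = -210*(-204 - 410) = -210*(-614) = 128940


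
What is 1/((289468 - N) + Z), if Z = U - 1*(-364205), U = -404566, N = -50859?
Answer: 1/299966 ≈ 3.3337e-6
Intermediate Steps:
Z = -40361 (Z = -404566 - 1*(-364205) = -404566 + 364205 = -40361)
1/((289468 - N) + Z) = 1/((289468 - 1*(-50859)) - 40361) = 1/((289468 + 50859) - 40361) = 1/(340327 - 40361) = 1/299966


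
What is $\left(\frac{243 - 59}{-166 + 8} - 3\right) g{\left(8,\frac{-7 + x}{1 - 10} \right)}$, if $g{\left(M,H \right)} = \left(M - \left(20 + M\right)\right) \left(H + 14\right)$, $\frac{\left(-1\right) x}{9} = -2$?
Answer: $\frac{756700}{711} \approx 1064.3$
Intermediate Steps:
$x = 18$ ($x = \left(-9\right) \left(-2\right) = 18$)
$g{\left(M,H \right)} = -280 - 20 H$ ($g{\left(M,H \right)} = - 20 \left(14 + H\right) = -280 - 20 H$)
$\left(\frac{243 - 59}{-166 + 8} - 3\right) g{\left(8,\frac{-7 + x}{1 - 10} \right)} = \left(\frac{243 - 59}{-166 + 8} - 3\right) \left(-280 - 20 \frac{-7 + 18}{1 - 10}\right) = \left(\frac{184}{-158} - 3\right) \left(-280 - 20 \frac{11}{-9}\right) = \left(184 \left(- \frac{1}{158}\right) - 3\right) \left(-280 - 20 \cdot 11 \left(- \frac{1}{9}\right)\right) = \left(- \frac{92}{79} - 3\right) \left(-280 - - \frac{220}{9}\right) = - \frac{329 \left(-280 + \frac{220}{9}\right)}{79} = \left(- \frac{329}{79}\right) \left(- \frac{2300}{9}\right) = \frac{756700}{711}$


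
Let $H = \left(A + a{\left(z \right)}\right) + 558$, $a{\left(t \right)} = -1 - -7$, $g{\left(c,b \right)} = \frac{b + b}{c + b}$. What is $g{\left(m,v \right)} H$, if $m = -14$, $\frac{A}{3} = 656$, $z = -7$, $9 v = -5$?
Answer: $\frac{25320}{131} \approx 193.28$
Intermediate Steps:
$v = - \frac{5}{9}$ ($v = \frac{1}{9} \left(-5\right) = - \frac{5}{9} \approx -0.55556$)
$A = 1968$ ($A = 3 \cdot 656 = 1968$)
$g{\left(c,b \right)} = \frac{2 b}{b + c}$
$a{\left(t \right)} = 6$ ($a{\left(t \right)} = -1 + 7 = 6$)
$H = 2532$ ($H = \left(1968 + 6\right) + 558 = 1974 + 558 = 2532$)
$g{\left(m,v \right)} H = 2 \left(- \frac{5}{9}\right) \frac{1}{- \frac{5}{9} - 14} \cdot 2532 = 2 \left(- \frac{5}{9}\right) \frac{1}{- \frac{131}{9}} \cdot 2532 = 2 \left(- \frac{5}{9}\right) \left(- \frac{9}{131}\right) 2532 = \frac{10}{131} \cdot 2532 = \frac{25320}{131}$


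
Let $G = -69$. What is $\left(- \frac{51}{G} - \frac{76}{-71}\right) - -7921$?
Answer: $\frac{12937948}{1633} \approx 7922.8$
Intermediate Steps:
$\left(- \frac{51}{G} - \frac{76}{-71}\right) - -7921 = \left(- \frac{51}{-69} - \frac{76}{-71}\right) - -7921 = \left(\left(-51\right) \left(- \frac{1}{69}\right) - - \frac{76}{71}\right) + 7921 = \left(\frac{17}{23} + \frac{76}{71}\right) + 7921 = \frac{2955}{1633} + 7921 = \frac{12937948}{1633}$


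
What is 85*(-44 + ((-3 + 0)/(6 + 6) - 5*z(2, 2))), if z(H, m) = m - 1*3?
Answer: -13345/4 ≈ -3336.3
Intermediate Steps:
z(H, m) = -3 + m (z(H, m) = m - 3 = -3 + m)
85*(-44 + ((-3 + 0)/(6 + 6) - 5*z(2, 2))) = 85*(-44 + ((-3 + 0)/(6 + 6) - 5*(-3 + 2))) = 85*(-44 + (-3/12 - 5*(-1))) = 85*(-44 + (-3*1/12 + 5)) = 85*(-44 + (-¼ + 5)) = 85*(-44 + 19/4) = 85*(-157/4) = -13345/4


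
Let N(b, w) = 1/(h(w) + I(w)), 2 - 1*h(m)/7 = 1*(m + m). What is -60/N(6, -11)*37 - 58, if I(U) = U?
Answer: -348598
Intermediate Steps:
h(m) = 14 - 14*m (h(m) = 14 - 7*(m + m) = 14 - 7*2*m = 14 - 14*m)
N(b, w) = 1/(14 - 13*w) (N(b, w) = 1/((14 - 14*w) + w) = 1/(14 - 13*w))
-60/N(6, -11)*37 - 58 = -60/((-1/(-14 + 13*(-11))))*37 - 58 = -60/((-1/(-14 - 143)))*37 - 58 = -60/((-1/(-157)))*37 - 58 = -60/((-1*(-1/157)))*37 - 58 = -60/1/157*37 - 58 = -60*157*37 - 58 = -9420*37 - 58 = -348540 - 58 = -348598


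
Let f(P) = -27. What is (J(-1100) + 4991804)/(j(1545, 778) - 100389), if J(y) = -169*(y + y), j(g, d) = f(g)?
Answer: -446967/8368 ≈ -53.414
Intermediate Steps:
j(g, d) = -27
J(y) = -338*y
(J(-1100) + 4991804)/(j(1545, 778) - 100389) = (-338*(-1100) + 4991804)/(-27 - 100389) = (371800 + 4991804)/(-100416) = 5363604*(-1/100416) = -446967/8368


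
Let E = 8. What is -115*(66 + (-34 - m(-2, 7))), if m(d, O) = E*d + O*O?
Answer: 115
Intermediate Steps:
m(d, O) = O² + 8*d (m(d, O) = 8*d + O*O = 8*d + O² = O² + 8*d)
-115*(66 + (-34 - m(-2, 7))) = -115*(66 + (-34 - (7² + 8*(-2)))) = -115*(66 + (-34 - (49 - 16))) = -115*(66 + (-34 - 1*33)) = -115*(66 + (-34 - 33)) = -115*(66 - 67) = -115*(-1) = 115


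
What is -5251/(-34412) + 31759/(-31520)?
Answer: -231844797/271166560 ≈ -0.85499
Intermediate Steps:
-5251/(-34412) + 31759/(-31520) = -5251*(-1/34412) + 31759*(-1/31520) = 5251/34412 - 31759/31520 = -231844797/271166560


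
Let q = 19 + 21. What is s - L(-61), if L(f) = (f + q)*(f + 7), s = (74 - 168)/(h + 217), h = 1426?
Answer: -1863256/1643 ≈ -1134.1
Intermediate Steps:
s = -94/1643 (s = (74 - 168)/(1426 + 217) = -94/1643 ≈ -0.057212)
q = 40
L(f) = (7 + f)*(40 + f) (L(f) = (f + 40)*(f + 7) = (40 + f)*(7 + f) = (7 + f)*(40 + f))
s - L(-61) = -94/1643 - (280 + (-61)² + 47*(-61)) = -94/1643 - (280 + 3721 - 2867) = -94/1643 - 1*1134 = -94/1643 - 1134 = -1863256/1643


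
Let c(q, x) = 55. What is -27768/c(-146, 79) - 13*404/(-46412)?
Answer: -322119889/638165 ≈ -504.76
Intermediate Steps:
-27768/c(-146, 79) - 13*404/(-46412) = -27768/55 - 13*404/(-46412) = -27768*1/55 - 5252*(-1/46412) = -27768/55 + 1313/11603 = -322119889/638165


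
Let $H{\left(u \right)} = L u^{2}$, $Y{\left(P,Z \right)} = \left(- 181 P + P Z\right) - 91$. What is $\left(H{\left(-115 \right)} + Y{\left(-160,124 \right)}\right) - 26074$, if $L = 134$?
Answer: $1755105$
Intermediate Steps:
$Y{\left(P,Z \right)} = -91 - 181 P + P Z$
$H{\left(u \right)} = 134 u^{2}$
$\left(H{\left(-115 \right)} + Y{\left(-160,124 \right)}\right) - 26074 = \left(134 \left(-115\right)^{2} - -9029\right) - 26074 = \left(134 \cdot 13225 - -9029\right) - 26074 = \left(1772150 + 9029\right) - 26074 = 1781179 - 26074 = 1755105$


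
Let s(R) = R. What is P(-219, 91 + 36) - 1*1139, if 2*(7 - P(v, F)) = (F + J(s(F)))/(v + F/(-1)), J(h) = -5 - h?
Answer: -783349/692 ≈ -1132.0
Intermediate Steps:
P(v, F) = 7 + 5/(2*(v - F)) (P(v, F) = 7 - (F + (-5 - F))/(2*(v + F/(-1))) = 7 - (-5)/(2*(v + F*(-1))) = 7 - (-5)/(2*(v - F)) = 7 + 5/(2*(v - F)))
P(-219, 91 + 36) - 1*1139 = (-5/2 - 7*(-219) + 7*(91 + 36))/((91 + 36) - 1*(-219)) - 1*1139 = (-5/2 + 1533 + 7*127)/(127 + 219) - 1139 = (-5/2 + 1533 + 889)/346 - 1139 = (1/346)*(4839/2) - 1139 = 4839/692 - 1139 = -783349/692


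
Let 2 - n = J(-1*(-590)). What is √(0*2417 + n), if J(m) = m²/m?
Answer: 14*I*√3 ≈ 24.249*I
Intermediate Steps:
J(m) = m
n = -588 (n = 2 - (-1)*(-590) = 2 - 1*590 = 2 - 590 = -588)
√(0*2417 + n) = √(0*2417 - 588) = √(0 - 588) = √(-588) = 14*I*√3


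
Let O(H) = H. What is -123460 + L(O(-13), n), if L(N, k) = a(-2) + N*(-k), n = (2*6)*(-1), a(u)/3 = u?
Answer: -123622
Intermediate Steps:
a(u) = 3*u
n = -12 (n = 12*(-1) = -12)
L(N, k) = -6 - N*k (L(N, k) = 3*(-2) + N*(-k) = -6 - N*k)
-123460 + L(O(-13), n) = -123460 + (-6 - 1*(-13)*(-12)) = -123460 + (-6 - 156) = -123460 - 162 = -123622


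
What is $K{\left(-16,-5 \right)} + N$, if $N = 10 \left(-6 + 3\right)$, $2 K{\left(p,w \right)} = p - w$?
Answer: $- \frac{71}{2} \approx -35.5$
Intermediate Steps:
$K{\left(p,w \right)} = \frac{p}{2} - \frac{w}{2}$ ($K{\left(p,w \right)} = \frac{p - w}{2} = \frac{p}{2} - \frac{w}{2}$)
$N = -30$ ($N = 10 \left(-3\right) = -30$)
$K{\left(-16,-5 \right)} + N = \left(\frac{1}{2} \left(-16\right) - - \frac{5}{2}\right) - 30 = \left(-8 + \frac{5}{2}\right) - 30 = - \frac{11}{2} - 30 = - \frac{71}{2}$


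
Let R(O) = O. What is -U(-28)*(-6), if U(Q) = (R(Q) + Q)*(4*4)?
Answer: -5376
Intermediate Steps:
U(Q) = 32*Q (U(Q) = (Q + Q)*(4*4) = (2*Q)*16 = 32*Q)
-U(-28)*(-6) = -32*(-28)*(-6) = -(-896)*(-6) = -1*5376 = -5376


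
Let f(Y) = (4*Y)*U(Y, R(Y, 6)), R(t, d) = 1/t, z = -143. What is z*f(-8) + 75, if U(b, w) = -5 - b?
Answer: 13803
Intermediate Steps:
f(Y) = 4*Y*(-5 - Y) (f(Y) = (4*Y)*(-5 - Y) = 4*Y*(-5 - Y))
z*f(-8) + 75 = -(-572)*(-8)*(5 - 8) + 75 = -(-572)*(-8)*(-3) + 75 = -143*(-96) + 75 = 13728 + 75 = 13803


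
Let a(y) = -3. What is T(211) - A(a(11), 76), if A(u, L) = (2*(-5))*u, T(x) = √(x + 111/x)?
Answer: -30 + 2*√2354338/211 ≈ -15.456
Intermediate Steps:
A(u, L) = -10*u
T(211) - A(a(11), 76) = √(211 + 111/211) - (-10)*(-3) = √(211 + 111*(1/211)) - 1*30 = √(211 + 111/211) - 30 = √(44632/211) - 30 = 2*√2354338/211 - 30 = -30 + 2*√2354338/211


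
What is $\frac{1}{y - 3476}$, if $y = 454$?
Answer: $- \frac{1}{3022} \approx -0.00033091$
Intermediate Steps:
$\frac{1}{y - 3476} = \frac{1}{454 - 3476} = \frac{1}{-3022} = - \frac{1}{3022}$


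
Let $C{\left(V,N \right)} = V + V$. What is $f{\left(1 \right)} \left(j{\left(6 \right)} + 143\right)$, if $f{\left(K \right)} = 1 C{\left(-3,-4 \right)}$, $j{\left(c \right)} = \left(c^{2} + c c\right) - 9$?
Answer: $-1236$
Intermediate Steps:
$j{\left(c \right)} = -9 + 2 c^{2}$ ($j{\left(c \right)} = \left(c^{2} + c^{2}\right) - 9 = 2 c^{2} - 9 = -9 + 2 c^{2}$)
$C{\left(V,N \right)} = 2 V$
$f{\left(K \right)} = -6$ ($f{\left(K \right)} = 1 \cdot 2 \left(-3\right) = 1 \left(-6\right) = -6$)
$f{\left(1 \right)} \left(j{\left(6 \right)} + 143\right) = - 6 \left(\left(-9 + 2 \cdot 6^{2}\right) + 143\right) = - 6 \left(\left(-9 + 2 \cdot 36\right) + 143\right) = - 6 \left(\left(-9 + 72\right) + 143\right) = - 6 \left(63 + 143\right) = \left(-6\right) 206 = -1236$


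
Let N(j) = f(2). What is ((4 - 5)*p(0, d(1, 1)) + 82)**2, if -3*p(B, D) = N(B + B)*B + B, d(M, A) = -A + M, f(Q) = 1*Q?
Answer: 6724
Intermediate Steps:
f(Q) = Q
d(M, A) = M - A
N(j) = 2
p(B, D) = -B (p(B, D) = -(2*B + B)/3 = -B)
((4 - 5)*p(0, d(1, 1)) + 82)**2 = ((4 - 5)*(-1*0) + 82)**2 = (-1*0 + 82)**2 = (0 + 82)**2 = 82**2 = 6724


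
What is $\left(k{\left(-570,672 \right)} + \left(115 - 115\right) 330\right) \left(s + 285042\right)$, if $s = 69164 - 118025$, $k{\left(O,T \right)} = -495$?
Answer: $-116909595$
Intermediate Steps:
$s = -48861$ ($s = 69164 - 118025 = -48861$)
$\left(k{\left(-570,672 \right)} + \left(115 - 115\right) 330\right) \left(s + 285042\right) = \left(-495 + \left(115 - 115\right) 330\right) \left(-48861 + 285042\right) = \left(-495 + 0 \cdot 330\right) 236181 = \left(-495 + 0\right) 236181 = \left(-495\right) 236181 = -116909595$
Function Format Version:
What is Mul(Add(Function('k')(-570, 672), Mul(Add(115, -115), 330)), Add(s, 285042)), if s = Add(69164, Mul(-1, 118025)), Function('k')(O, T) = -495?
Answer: -116909595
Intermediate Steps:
s = -48861 (s = Add(69164, -118025) = -48861)
Mul(Add(Function('k')(-570, 672), Mul(Add(115, -115), 330)), Add(s, 285042)) = Mul(Add(-495, Mul(Add(115, -115), 330)), Add(-48861, 285042)) = Mul(Add(-495, Mul(0, 330)), 236181) = Mul(Add(-495, 0), 236181) = Mul(-495, 236181) = -116909595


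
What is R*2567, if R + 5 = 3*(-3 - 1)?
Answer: -43639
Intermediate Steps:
R = -17 (R = -5 + 3*(-3 - 1) = -5 + 3*(-4) = -5 - 12 = -17)
R*2567 = -17*2567 = -43639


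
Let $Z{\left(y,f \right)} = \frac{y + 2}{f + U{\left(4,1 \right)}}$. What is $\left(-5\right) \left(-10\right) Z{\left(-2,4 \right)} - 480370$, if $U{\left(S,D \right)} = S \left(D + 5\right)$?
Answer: $-480370$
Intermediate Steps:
$U{\left(S,D \right)} = S \left(5 + D\right)$
$Z{\left(y,f \right)} = \frac{2 + y}{24 + f}$ ($Z{\left(y,f \right)} = \frac{y + 2}{f + 4 \left(5 + 1\right)} = \frac{2 + y}{f + 4 \cdot 6} = \frac{2 + y}{f + 24} = \frac{2 + y}{24 + f}$)
$\left(-5\right) \left(-10\right) Z{\left(-2,4 \right)} - 480370 = \left(-5\right) \left(-10\right) \frac{2 - 2}{24 + 4} - 480370 = 50 \cdot \frac{1}{28} \cdot 0 - 480370 = 50 \cdot 0 - 480370 = 0 - 480370 = -480370$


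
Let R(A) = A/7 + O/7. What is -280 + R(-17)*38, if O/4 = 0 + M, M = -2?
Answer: -2910/7 ≈ -415.71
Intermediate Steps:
O = -8 (O = 4*(0 - 2) = 4*(-2) = -8)
R(A) = -8/7 + A/7 (R(A) = A/7 - 8/7 = -8/7 + A/7)
-280 + R(-17)*38 = -280 + (-8/7 + (1/7)*(-17))*38 = -280 + (-8/7 - 17/7)*38 = -280 - 25/7*38 = -280 - 950/7 = -2910/7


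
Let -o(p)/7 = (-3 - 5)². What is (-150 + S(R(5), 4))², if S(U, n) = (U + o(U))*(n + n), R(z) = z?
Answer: 13645636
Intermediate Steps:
o(p) = -448 (o(p) = -7*(-3 - 5)² = -7*(-8)² = -7*64 = -448)
S(U, n) = 2*n*(-448 + U) (S(U, n) = (U - 448)*(n + n) = (-448 + U)*(2*n) = 2*n*(-448 + U))
(-150 + S(R(5), 4))² = (-150 + 2*4*(-448 + 5))² = (-150 + 2*4*(-443))² = (-150 - 3544)² = (-3694)² = 13645636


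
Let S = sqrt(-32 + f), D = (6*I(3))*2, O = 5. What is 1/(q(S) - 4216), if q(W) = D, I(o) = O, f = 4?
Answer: -1/4156 ≈ -0.00024062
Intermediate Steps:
I(o) = 5
D = 60 (D = (6*5)*2 = 30*2 = 60)
S = 2*I*sqrt(7) (S = sqrt(-32 + 4) = sqrt(-28) = 2*I*sqrt(7) ≈ 5.2915*I)
q(W) = 60
1/(q(S) - 4216) = 1/(60 - 4216) = 1/(-4156) = -1/4156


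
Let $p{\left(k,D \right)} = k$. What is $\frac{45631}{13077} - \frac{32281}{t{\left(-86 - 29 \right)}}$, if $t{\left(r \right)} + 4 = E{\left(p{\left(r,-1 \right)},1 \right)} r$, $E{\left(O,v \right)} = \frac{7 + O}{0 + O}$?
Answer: $\frac{427249309}{1464624} \approx 291.71$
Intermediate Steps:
$E{\left(O,v \right)} = \frac{7 + O}{O}$
$t{\left(r \right)} = 3 + r$ ($t{\left(r \right)} = -4 + \frac{7 + r}{r} r = -4 + \left(7 + r\right) = 3 + r$)
$\frac{45631}{13077} - \frac{32281}{t{\left(-86 - 29 \right)}} = \frac{45631}{13077} - \frac{32281}{3 - 115} = \frac{45631}{13077} - \frac{32281}{-112} = \frac{45631}{13077} - - \frac{32281}{112} = \frac{45631}{13077} + \frac{32281}{112} = \frac{427249309}{1464624}$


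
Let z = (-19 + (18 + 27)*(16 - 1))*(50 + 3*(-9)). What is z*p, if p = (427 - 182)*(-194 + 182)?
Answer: -44358720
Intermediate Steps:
z = 15088 (z = (-19 + 45*15)*(50 - 27) = (-19 + 675)*23 = 656*23 = 15088)
p = -2940 (p = 245*(-12) = -2940)
z*p = 15088*(-2940) = -44358720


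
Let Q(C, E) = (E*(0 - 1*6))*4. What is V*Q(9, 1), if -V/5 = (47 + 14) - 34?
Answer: 3240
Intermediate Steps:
V = -135 (V = -5*((47 + 14) - 34) = -5*(61 - 34) = -5*27 = -135)
Q(C, E) = -24*E (Q(C, E) = (E*(0 - 6))*4 = (E*(-6))*4 = -6*E*4 = -24*E)
V*Q(9, 1) = -(-3240) = -135*(-24) = 3240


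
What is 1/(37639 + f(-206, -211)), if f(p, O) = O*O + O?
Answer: 1/81949 ≈ 1.2203e-5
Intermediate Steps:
f(p, O) = O + O² (f(p, O) = O² + O = O + O²)
1/(37639 + f(-206, -211)) = 1/(37639 - 211*(1 - 211)) = 1/(37639 - 211*(-210)) = 1/(37639 + 44310) = 1/81949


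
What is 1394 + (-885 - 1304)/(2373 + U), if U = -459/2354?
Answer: 7781149796/5585583 ≈ 1393.1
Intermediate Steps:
U = -459/2354 (U = -459*1/2354 = -459/2354 ≈ -0.19499)
1394 + (-885 - 1304)/(2373 + U) = 1394 + (-885 - 1304)/(2373 - 459/2354) = 1394 - 2189/5585583/2354 = 1394 - 2189*2354/5585583 = 1394 - 5152906/5585583 = 7781149796/5585583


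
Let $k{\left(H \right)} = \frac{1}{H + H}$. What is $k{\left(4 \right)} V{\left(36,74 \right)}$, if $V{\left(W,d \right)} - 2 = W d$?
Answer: $\frac{1333}{4} \approx 333.25$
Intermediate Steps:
$k{\left(H \right)} = \frac{1}{2 H}$
$V{\left(W,d \right)} = 2 + W d$
$k{\left(4 \right)} V{\left(36,74 \right)} = \frac{1}{2 \cdot 4} \left(2 + 36 \cdot 74\right) = \frac{1}{2} \cdot \frac{1}{4} \left(2 + 2664\right) = \frac{1}{8} \cdot 2666 = \frac{1333}{4}$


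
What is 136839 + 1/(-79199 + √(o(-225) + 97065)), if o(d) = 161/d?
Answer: 193119036196594704/1411286520761 - 30*√5459866/1411286520761 ≈ 1.3684e+5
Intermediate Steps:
136839 + 1/(-79199 + √(o(-225) + 97065)) = 136839 + 1/(-79199 + √(161/(-225) + 97065)) = 136839 + 1/(-79199 + √(161*(-1/225) + 97065)) = 136839 + 1/(-79199 + √(-161/225 + 97065)) = 136839 + 1/(-79199 + √(21839464/225)) = 136839 + 1/(-79199 + 2*√5459866/15)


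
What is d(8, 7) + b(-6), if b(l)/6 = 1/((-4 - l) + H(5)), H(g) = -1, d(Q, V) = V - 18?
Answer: -5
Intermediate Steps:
d(Q, V) = -18 + V
b(l) = 6/(-5 - l) (b(l) = 6/((-4 - l) - 1) = 6/(-5 - l))
d(8, 7) + b(-6) = (-18 + 7) - 6/(5 - 6) = -11 - 6/(-1) = -11 - 6*(-1) = -11 + 6 = -5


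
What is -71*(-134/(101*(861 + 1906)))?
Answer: 9514/279467 ≈ 0.034043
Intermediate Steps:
-71*(-134/(101*(861 + 1906))) = -71/((-1616/(2144/2767))) = -71/((-1616/(2144*(1/2767)))) = -71/((-1616/2144/2767)) = -71/((-1616*2767/2144)) = -71/(-279467/134) = -71*(-134/279467) = 9514/279467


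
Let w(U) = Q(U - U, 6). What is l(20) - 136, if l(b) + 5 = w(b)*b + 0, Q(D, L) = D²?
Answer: -141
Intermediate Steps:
w(U) = 0 (w(U) = (U - U)² = 0² = 0)
l(b) = -5 (l(b) = -5 + (0*b + 0) = -5 + (0 + 0) = -5 + 0 = -5)
l(20) - 136 = -5 - 136 = -141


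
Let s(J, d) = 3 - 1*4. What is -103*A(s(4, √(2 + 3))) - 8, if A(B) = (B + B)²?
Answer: -420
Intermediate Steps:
s(J, d) = -1 (s(J, d) = 3 - 4 = -1)
A(B) = 4*B² (A(B) = (2*B)² = 4*B²)
-103*A(s(4, √(2 + 3))) - 8 = -412*(-1)² - 8 = -412 - 8 = -420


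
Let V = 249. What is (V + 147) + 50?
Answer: 446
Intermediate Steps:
(V + 147) + 50 = (249 + 147) + 50 = 396 + 50 = 446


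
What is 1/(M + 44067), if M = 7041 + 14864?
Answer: 1/65972 ≈ 1.5158e-5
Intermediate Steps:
M = 21905
1/(M + 44067) = 1/(21905 + 44067) = 1/65972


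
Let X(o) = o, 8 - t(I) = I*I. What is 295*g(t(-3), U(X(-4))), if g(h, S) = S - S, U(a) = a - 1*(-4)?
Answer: 0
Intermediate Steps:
t(I) = 8 - I² (t(I) = 8 - I*I = 8 - I²)
U(a) = 4 + a (U(a) = a + 4 = 4 + a)
g(h, S) = 0
295*g(t(-3), U(X(-4))) = 295*0 = 0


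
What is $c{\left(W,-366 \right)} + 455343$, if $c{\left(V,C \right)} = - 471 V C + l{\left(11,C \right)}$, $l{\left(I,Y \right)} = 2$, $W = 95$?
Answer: $16832015$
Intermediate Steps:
$c{\left(V,C \right)} = 2 - 471 C V$ ($c{\left(V,C \right)} = - 471 V C + 2 = - 471 C V + 2 = 2 - 471 C V$)
$c{\left(W,-366 \right)} + 455343 = \left(2 - \left(-172386\right) 95\right) + 455343 = \left(2 + 16376670\right) + 455343 = 16376672 + 455343 = 16832015$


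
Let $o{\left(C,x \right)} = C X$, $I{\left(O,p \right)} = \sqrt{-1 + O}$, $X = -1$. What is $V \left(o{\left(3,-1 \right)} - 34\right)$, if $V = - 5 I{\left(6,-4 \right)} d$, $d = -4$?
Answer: $- 740 \sqrt{5} \approx -1654.7$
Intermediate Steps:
$o{\left(C,x \right)} = - C$ ($o{\left(C,x \right)} = C \left(-1\right) = - C$)
$V = 20 \sqrt{5}$ ($V = - 5 \sqrt{-1 + 6} \left(-4\right) = - 5 \sqrt{5} \left(-4\right) = - \left(-20\right) \sqrt{5} = 20 \sqrt{5} \approx 44.721$)
$V \left(o{\left(3,-1 \right)} - 34\right) = 20 \sqrt{5} \left(\left(-1\right) 3 - 34\right) = 20 \sqrt{5} \left(-3 - 34\right) = 20 \sqrt{5} \left(-37\right) = - 740 \sqrt{5}$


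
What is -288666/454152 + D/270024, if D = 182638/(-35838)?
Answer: -58198718742991/91560071939688 ≈ -0.63563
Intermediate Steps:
D = -91319/17919 (D = 182638*(-1/35838) = -91319/17919 ≈ -5.0962)
-288666/454152 + D/270024 = -288666/454152 - 91319/17919/270024 = -288666*1/454152 - 91319/17919*1/270024 = -48111/75692 - 91319/4838560056 = -58198718742991/91560071939688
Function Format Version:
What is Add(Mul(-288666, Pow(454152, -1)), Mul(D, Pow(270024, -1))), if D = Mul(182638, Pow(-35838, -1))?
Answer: Rational(-58198718742991, 91560071939688) ≈ -0.63563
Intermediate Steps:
D = Rational(-91319, 17919) (D = Mul(182638, Rational(-1, 35838)) = Rational(-91319, 17919) ≈ -5.0962)
Add(Mul(-288666, Pow(454152, -1)), Mul(D, Pow(270024, -1))) = Add(Mul(-288666, Pow(454152, -1)), Mul(Rational(-91319, 17919), Pow(270024, -1))) = Add(Mul(-288666, Rational(1, 454152)), Mul(Rational(-91319, 17919), Rational(1, 270024))) = Add(Rational(-48111, 75692), Rational(-91319, 4838560056)) = Rational(-58198718742991, 91560071939688)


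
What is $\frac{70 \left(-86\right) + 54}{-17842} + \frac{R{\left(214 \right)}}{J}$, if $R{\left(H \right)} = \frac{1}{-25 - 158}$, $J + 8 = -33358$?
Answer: $\frac{18214141295}{54471429738} \approx 0.33438$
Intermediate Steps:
$J = -33366$ ($J = -8 - 33358 = -33366$)
$R{\left(H \right)} = - \frac{1}{183}$ ($R{\left(H \right)} = \frac{1}{-183} = - \frac{1}{183}$)
$\frac{70 \left(-86\right) + 54}{-17842} + \frac{R{\left(214 \right)}}{J} = \frac{70 \left(-86\right) + 54}{-17842} - \frac{1}{183 \left(-33366\right)} = \left(-6020 + 54\right) \left(- \frac{1}{17842}\right) - - \frac{1}{6105978} = \left(-5966\right) \left(- \frac{1}{17842}\right) + \frac{1}{6105978} = \frac{2983}{8921} + \frac{1}{6105978} = \frac{18214141295}{54471429738}$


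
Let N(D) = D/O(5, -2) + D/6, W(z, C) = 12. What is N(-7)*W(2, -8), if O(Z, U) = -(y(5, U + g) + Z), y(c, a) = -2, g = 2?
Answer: 14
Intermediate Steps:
O(Z, U) = 2 - Z (O(Z, U) = -(-2 + Z) = 2 - Z)
N(D) = -D/6 (N(D) = D/(2 - 1*5) + D/6 = D/(2 - 5) + D*(1/6) = D/(-3) + D/6 = D*(-1/3) + D/6 = -D/3 + D/6 = -D/6)
N(-7)*W(2, -8) = -1/6*(-7)*12 = (7/6)*12 = 14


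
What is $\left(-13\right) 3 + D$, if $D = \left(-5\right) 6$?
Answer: $-69$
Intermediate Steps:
$D = -30$
$\left(-13\right) 3 + D = \left(-13\right) 3 - 30 = -39 - 30 = -69$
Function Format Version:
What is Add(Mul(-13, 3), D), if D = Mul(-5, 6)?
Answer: -69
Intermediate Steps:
D = -30
Add(Mul(-13, 3), D) = Add(Mul(-13, 3), -30) = Add(-39, -30) = -69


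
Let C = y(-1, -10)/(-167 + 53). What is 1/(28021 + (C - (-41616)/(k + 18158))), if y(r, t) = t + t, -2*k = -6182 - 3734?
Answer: 329403/9230852281 ≈ 3.5685e-5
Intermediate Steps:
k = 4958 (k = -(-6182 - 3734)/2 = -½*(-9916) = 4958)
y(r, t) = 2*t
C = 10/57 (C = (2*(-10))/(-167 + 53) = -20/(-114) = -1/114*(-20) = 10/57 ≈ 0.17544)
1/(28021 + (C - (-41616)/(k + 18158))) = 1/(28021 + (10/57 - (-41616)/(4958 + 18158))) = 1/(28021 + (10/57 - (-41616)/23116)) = 1/(28021 + (10/57 - 1*(-10404/5779))) = 1/(28021 + (10/57 + 10404/5779)) = 1/(28021 + 650818/329403) = 1/(9230852281/329403) = 329403/9230852281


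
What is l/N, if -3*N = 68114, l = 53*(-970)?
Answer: 77115/34057 ≈ 2.2643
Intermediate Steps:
l = -51410
N = -68114/3 (N = -⅓*68114 = -68114/3 ≈ -22705.)
l/N = -51410/(-68114/3) = -51410*(-3/68114) = 77115/34057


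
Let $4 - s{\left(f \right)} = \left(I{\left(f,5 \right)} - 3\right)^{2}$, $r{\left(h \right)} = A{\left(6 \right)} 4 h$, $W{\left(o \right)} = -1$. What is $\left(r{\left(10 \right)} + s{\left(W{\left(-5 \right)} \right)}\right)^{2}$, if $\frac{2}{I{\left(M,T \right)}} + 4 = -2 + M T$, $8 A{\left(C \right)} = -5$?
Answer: $\frac{14182756}{14641} \approx 968.7$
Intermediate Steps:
$A{\left(C \right)} = - \frac{5}{8}$ ($A{\left(C \right)} = \frac{1}{8} \left(-5\right) = - \frac{5}{8}$)
$I{\left(M,T \right)} = \frac{2}{-6 + M T}$ ($I{\left(M,T \right)} = \frac{2}{-4 + \left(-2 + M T\right)} = \frac{2}{-6 + M T}$)
$r{\left(h \right)} = - \frac{5 h}{2}$ ($r{\left(h \right)} = \left(- \frac{5}{8}\right) 4 h = - \frac{5 h}{2}$)
$s{\left(f \right)} = 4 - \left(-3 + \frac{2}{-6 + 5 f}\right)^{2}$ ($s{\left(f \right)} = 4 - \left(\frac{2}{-6 + f 5} - 3\right)^{2} = 4 - \left(\frac{2}{-6 + 5 f} - 3\right)^{2} = 4 - \left(-3 + \frac{2}{-6 + 5 f}\right)^{2}$)
$\left(r{\left(10 \right)} + s{\left(W{\left(-5 \right)} \right)}\right)^{2} = \left(\left(- \frac{5}{2}\right) 10 + \left(4 - \left(3 - \frac{2}{-6 + 5 \left(-1\right)}\right)^{2}\right)\right)^{2} = \left(-25 + \left(4 - \left(3 - \frac{2}{-6 - 5}\right)^{2}\right)\right)^{2} = \left(-25 + \left(4 - \left(3 - \frac{2}{-11}\right)^{2}\right)\right)^{2} = \left(-25 + \left(4 - \left(3 - - \frac{2}{11}\right)^{2}\right)\right)^{2} = \left(-25 + \left(4 - \left(3 + \frac{2}{11}\right)^{2}\right)\right)^{2} = \left(-25 + \left(4 - \left(\frac{35}{11}\right)^{2}\right)\right)^{2} = \left(-25 + \left(4 - \frac{1225}{121}\right)\right)^{2} = \left(-25 - \frac{741}{121}\right)^{2} = \left(- \frac{3766}{121}\right)^{2} = \frac{14182756}{14641}$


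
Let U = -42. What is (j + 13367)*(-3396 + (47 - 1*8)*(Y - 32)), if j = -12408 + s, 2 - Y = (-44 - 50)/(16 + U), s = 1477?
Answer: -11466252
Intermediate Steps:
Y = -21/13 (Y = 2 - (-44 - 50)/(16 - 42) = 2 - (-94)/(-26) = 2 - (-94)*(-1)/26 = 2 - 1*47/13 = 2 - 47/13 = -21/13 ≈ -1.6154)
j = -10931 (j = -12408 + 1477 = -10931)
(j + 13367)*(-3396 + (47 - 1*8)*(Y - 32)) = (-10931 + 13367)*(-3396 + (47 - 1*8)*(-21/13 - 32)) = 2436*(-3396 + (47 - 8)*(-437/13)) = 2436*(-3396 + 39*(-437/13)) = 2436*(-3396 - 1311) = 2436*(-4707) = -11466252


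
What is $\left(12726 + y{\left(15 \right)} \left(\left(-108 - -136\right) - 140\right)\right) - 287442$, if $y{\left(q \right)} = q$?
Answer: $-276396$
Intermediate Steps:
$\left(12726 + y{\left(15 \right)} \left(\left(-108 - -136\right) - 140\right)\right) - 287442 = \left(12726 + 15 \left(\left(-108 - -136\right) - 140\right)\right) - 287442 = \left(12726 + 15 \left(\left(-108 + 136\right) - 140\right)\right) - 287442 = \left(12726 + 15 \left(28 - 140\right)\right) - 287442 = \left(12726 + 15 \left(-112\right)\right) - 287442 = \left(12726 - 1680\right) - 287442 = 11046 - 287442 = -276396$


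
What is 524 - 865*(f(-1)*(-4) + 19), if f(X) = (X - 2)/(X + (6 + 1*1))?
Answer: -17641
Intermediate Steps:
f(X) = (-2 + X)/(7 + X) (f(X) = (-2 + X)/(X + (6 + 1)) = (-2 + X)/(X + 7) = (-2 + X)/(7 + X))
524 - 865*(f(-1)*(-4) + 19) = 524 - 865*(((-2 - 1)/(7 - 1))*(-4) + 19) = 524 - 865*((-3/6)*(-4) + 19) = 524 - 865*(((1/6)*(-3))*(-4) + 19) = 524 - 865*(-1/2*(-4) + 19) = 524 - 865*(2 + 19) = 524 - 865*21 = 524 - 18165 = -17641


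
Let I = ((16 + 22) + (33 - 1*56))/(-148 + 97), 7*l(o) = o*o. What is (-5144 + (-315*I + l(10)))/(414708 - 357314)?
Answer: -599411/6829886 ≈ -0.087763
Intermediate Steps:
l(o) = o²/7 (l(o) = (o*o)/7 = o²/7)
I = -5/17 (I = (38 + (33 - 56))/(-51) = (38 - 23)*(-1/51) = 15*(-1/51) = -5/17 ≈ -0.29412)
(-5144 + (-315*I + l(10)))/(414708 - 357314) = (-5144 + (-315*(-5/17) + (⅐)*10²))/(414708 - 357314) = (-5144 + (1575/17 + (⅐)*100))/57394 = (-5144 + (1575/17 + 100/7))*(1/57394) = (-5144 + 12725/119)*(1/57394) = -599411/119*1/57394 = -599411/6829886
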